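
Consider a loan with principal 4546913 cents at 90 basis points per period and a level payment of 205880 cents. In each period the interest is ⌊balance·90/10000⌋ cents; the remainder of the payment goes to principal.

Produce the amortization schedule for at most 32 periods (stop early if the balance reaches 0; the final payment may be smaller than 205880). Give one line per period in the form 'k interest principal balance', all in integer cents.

1 40922 164958 4381955
2 39437 166443 4215512
3 37939 167941 4047571
4 36428 169452 3878119
5 34903 170977 3707142
6 33364 172516 3534626
7 31811 174069 3360557
8 30245 175635 3184922
9 28664 177216 3007706
10 27069 178811 2828895
11 25460 180420 2648475
12 23836 182044 2466431
13 22197 183683 2282748
14 20544 185336 2097412
15 18876 187004 1910408
16 17193 188687 1721721
17 15495 190385 1531336
18 13782 192098 1339238
19 12053 193827 1145411
20 10308 195572 949839
21 8548 197332 752507
22 6772 199108 553399
23 4980 200900 352499
24 3172 202708 149791
25 1348 149791 0

1. interest=⌊4546913·90/10000⌋=40922; principal=205880-40922=164958; balance=4546913-164958=4381955
2. interest=⌊4381955·90/10000⌋=39437; principal=205880-39437=166443; balance=4381955-166443=4215512
3. interest=⌊4215512·90/10000⌋=37939; principal=205880-37939=167941; balance=4215512-167941=4047571
4. interest=⌊4047571·90/10000⌋=36428; principal=205880-36428=169452; balance=4047571-169452=3878119
5. interest=⌊3878119·90/10000⌋=34903; principal=205880-34903=170977; balance=3878119-170977=3707142
6. interest=⌊3707142·90/10000⌋=33364; principal=205880-33364=172516; balance=3707142-172516=3534626
7. interest=⌊3534626·90/10000⌋=31811; principal=205880-31811=174069; balance=3534626-174069=3360557
8. interest=⌊3360557·90/10000⌋=30245; principal=205880-30245=175635; balance=3360557-175635=3184922
9. interest=⌊3184922·90/10000⌋=28664; principal=205880-28664=177216; balance=3184922-177216=3007706
10. interest=⌊3007706·90/10000⌋=27069; principal=205880-27069=178811; balance=3007706-178811=2828895
11. interest=⌊2828895·90/10000⌋=25460; principal=205880-25460=180420; balance=2828895-180420=2648475
12. interest=⌊2648475·90/10000⌋=23836; principal=205880-23836=182044; balance=2648475-182044=2466431
13. interest=⌊2466431·90/10000⌋=22197; principal=205880-22197=183683; balance=2466431-183683=2282748
14. interest=⌊2282748·90/10000⌋=20544; principal=205880-20544=185336; balance=2282748-185336=2097412
15. interest=⌊2097412·90/10000⌋=18876; principal=205880-18876=187004; balance=2097412-187004=1910408
16. interest=⌊1910408·90/10000⌋=17193; principal=205880-17193=188687; balance=1910408-188687=1721721
17. interest=⌊1721721·90/10000⌋=15495; principal=205880-15495=190385; balance=1721721-190385=1531336
18. interest=⌊1531336·90/10000⌋=13782; principal=205880-13782=192098; balance=1531336-192098=1339238
19. interest=⌊1339238·90/10000⌋=12053; principal=205880-12053=193827; balance=1339238-193827=1145411
20. interest=⌊1145411·90/10000⌋=10308; principal=205880-10308=195572; balance=1145411-195572=949839
21. interest=⌊949839·90/10000⌋=8548; principal=205880-8548=197332; balance=949839-197332=752507
22. interest=⌊752507·90/10000⌋=6772; principal=205880-6772=199108; balance=752507-199108=553399
23. interest=⌊553399·90/10000⌋=4980; principal=205880-4980=200900; balance=553399-200900=352499
24. interest=⌊352499·90/10000⌋=3172; principal=205880-3172=202708; balance=352499-202708=149791
25. interest=⌊149791·90/10000⌋=1348; principal=min(205880-1348,149791)=149791; balance=149791-149791=0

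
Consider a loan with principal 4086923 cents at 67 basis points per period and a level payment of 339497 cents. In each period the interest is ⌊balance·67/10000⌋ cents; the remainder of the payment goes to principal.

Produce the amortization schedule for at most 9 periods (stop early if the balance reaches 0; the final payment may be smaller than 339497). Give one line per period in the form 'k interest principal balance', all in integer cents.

1. interest=⌊4086923·67/10000⌋=27382; principal=339497-27382=312115; balance=4086923-312115=3774808
2. interest=⌊3774808·67/10000⌋=25291; principal=339497-25291=314206; balance=3774808-314206=3460602
3. interest=⌊3460602·67/10000⌋=23186; principal=339497-23186=316311; balance=3460602-316311=3144291
4. interest=⌊3144291·67/10000⌋=21066; principal=339497-21066=318431; balance=3144291-318431=2825860
5. interest=⌊2825860·67/10000⌋=18933; principal=339497-18933=320564; balance=2825860-320564=2505296
6. interest=⌊2505296·67/10000⌋=16785; principal=339497-16785=322712; balance=2505296-322712=2182584
7. interest=⌊2182584·67/10000⌋=14623; principal=339497-14623=324874; balance=2182584-324874=1857710
8. interest=⌊1857710·67/10000⌋=12446; principal=339497-12446=327051; balance=1857710-327051=1530659
9. interest=⌊1530659·67/10000⌋=10255; principal=339497-10255=329242; balance=1530659-329242=1201417

1 27382 312115 3774808
2 25291 314206 3460602
3 23186 316311 3144291
4 21066 318431 2825860
5 18933 320564 2505296
6 16785 322712 2182584
7 14623 324874 1857710
8 12446 327051 1530659
9 10255 329242 1201417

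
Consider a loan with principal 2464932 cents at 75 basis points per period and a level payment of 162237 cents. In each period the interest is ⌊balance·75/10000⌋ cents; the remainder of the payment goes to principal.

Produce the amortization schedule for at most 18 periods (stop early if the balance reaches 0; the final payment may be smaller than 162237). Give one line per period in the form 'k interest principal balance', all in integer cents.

1 18486 143751 2321181
2 17408 144829 2176352
3 16322 145915 2030437
4 15228 147009 1883428
5 14125 148112 1735316
6 13014 149223 1586093
7 11895 150342 1435751
8 10768 151469 1284282
9 9632 152605 1131677
10 8487 153750 977927
11 7334 154903 823024
12 6172 156065 666959
13 5002 157235 509724
14 3822 158415 351309
15 2634 159603 191706
16 1437 160800 30906
17 231 30906 0

1. interest=⌊2464932·75/10000⌋=18486; principal=162237-18486=143751; balance=2464932-143751=2321181
2. interest=⌊2321181·75/10000⌋=17408; principal=162237-17408=144829; balance=2321181-144829=2176352
3. interest=⌊2176352·75/10000⌋=16322; principal=162237-16322=145915; balance=2176352-145915=2030437
4. interest=⌊2030437·75/10000⌋=15228; principal=162237-15228=147009; balance=2030437-147009=1883428
5. interest=⌊1883428·75/10000⌋=14125; principal=162237-14125=148112; balance=1883428-148112=1735316
6. interest=⌊1735316·75/10000⌋=13014; principal=162237-13014=149223; balance=1735316-149223=1586093
7. interest=⌊1586093·75/10000⌋=11895; principal=162237-11895=150342; balance=1586093-150342=1435751
8. interest=⌊1435751·75/10000⌋=10768; principal=162237-10768=151469; balance=1435751-151469=1284282
9. interest=⌊1284282·75/10000⌋=9632; principal=162237-9632=152605; balance=1284282-152605=1131677
10. interest=⌊1131677·75/10000⌋=8487; principal=162237-8487=153750; balance=1131677-153750=977927
11. interest=⌊977927·75/10000⌋=7334; principal=162237-7334=154903; balance=977927-154903=823024
12. interest=⌊823024·75/10000⌋=6172; principal=162237-6172=156065; balance=823024-156065=666959
13. interest=⌊666959·75/10000⌋=5002; principal=162237-5002=157235; balance=666959-157235=509724
14. interest=⌊509724·75/10000⌋=3822; principal=162237-3822=158415; balance=509724-158415=351309
15. interest=⌊351309·75/10000⌋=2634; principal=162237-2634=159603; balance=351309-159603=191706
16. interest=⌊191706·75/10000⌋=1437; principal=162237-1437=160800; balance=191706-160800=30906
17. interest=⌊30906·75/10000⌋=231; principal=min(162237-231,30906)=30906; balance=30906-30906=0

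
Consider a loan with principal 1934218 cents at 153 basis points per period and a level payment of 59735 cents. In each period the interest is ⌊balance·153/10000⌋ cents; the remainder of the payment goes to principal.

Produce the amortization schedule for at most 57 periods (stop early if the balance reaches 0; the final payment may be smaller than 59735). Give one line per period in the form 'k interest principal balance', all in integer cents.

1 29593 30142 1904076
2 29132 30603 1873473
3 28664 31071 1842402
4 28188 31547 1810855
5 27706 32029 1778826
6 27216 32519 1746307
7 26718 33017 1713290
8 26213 33522 1679768
9 25700 34035 1645733
10 25179 34556 1611177
11 24651 35084 1576093
12 24114 35621 1540472
13 23569 36166 1504306
14 23015 36720 1467586
15 22454 37281 1430305
16 21883 37852 1392453
17 21304 38431 1354022
18 20716 39019 1315003
19 20119 39616 1275387
20 19513 40222 1235165
21 18898 40837 1194328
22 18273 41462 1152866
23 17638 42097 1110769
24 16994 42741 1068028
25 16340 43395 1024633
26 15676 44059 980574
27 15002 44733 935841
28 14318 45417 890424
29 13623 46112 844312
30 12917 46818 797494
31 12201 47534 749960
32 11474 48261 701699
33 10735 49000 652699
34 9986 49749 602950
35 9225 50510 552440
36 8452 51283 501157
37 7667 52068 449089
38 6871 52864 396225
39 6062 53673 342552
40 5241 54494 288058
41 4407 55328 232730
42 3560 56175 176555
43 2701 57034 119521
44 1828 57907 61614
45 942 58793 2821
46 43 2821 0

1. interest=⌊1934218·153/10000⌋=29593; principal=59735-29593=30142; balance=1934218-30142=1904076
2. interest=⌊1904076·153/10000⌋=29132; principal=59735-29132=30603; balance=1904076-30603=1873473
3. interest=⌊1873473·153/10000⌋=28664; principal=59735-28664=31071; balance=1873473-31071=1842402
4. interest=⌊1842402·153/10000⌋=28188; principal=59735-28188=31547; balance=1842402-31547=1810855
5. interest=⌊1810855·153/10000⌋=27706; principal=59735-27706=32029; balance=1810855-32029=1778826
6. interest=⌊1778826·153/10000⌋=27216; principal=59735-27216=32519; balance=1778826-32519=1746307
7. interest=⌊1746307·153/10000⌋=26718; principal=59735-26718=33017; balance=1746307-33017=1713290
8. interest=⌊1713290·153/10000⌋=26213; principal=59735-26213=33522; balance=1713290-33522=1679768
9. interest=⌊1679768·153/10000⌋=25700; principal=59735-25700=34035; balance=1679768-34035=1645733
10. interest=⌊1645733·153/10000⌋=25179; principal=59735-25179=34556; balance=1645733-34556=1611177
11. interest=⌊1611177·153/10000⌋=24651; principal=59735-24651=35084; balance=1611177-35084=1576093
12. interest=⌊1576093·153/10000⌋=24114; principal=59735-24114=35621; balance=1576093-35621=1540472
13. interest=⌊1540472·153/10000⌋=23569; principal=59735-23569=36166; balance=1540472-36166=1504306
14. interest=⌊1504306·153/10000⌋=23015; principal=59735-23015=36720; balance=1504306-36720=1467586
15. interest=⌊1467586·153/10000⌋=22454; principal=59735-22454=37281; balance=1467586-37281=1430305
16. interest=⌊1430305·153/10000⌋=21883; principal=59735-21883=37852; balance=1430305-37852=1392453
17. interest=⌊1392453·153/10000⌋=21304; principal=59735-21304=38431; balance=1392453-38431=1354022
18. interest=⌊1354022·153/10000⌋=20716; principal=59735-20716=39019; balance=1354022-39019=1315003
19. interest=⌊1315003·153/10000⌋=20119; principal=59735-20119=39616; balance=1315003-39616=1275387
20. interest=⌊1275387·153/10000⌋=19513; principal=59735-19513=40222; balance=1275387-40222=1235165
21. interest=⌊1235165·153/10000⌋=18898; principal=59735-18898=40837; balance=1235165-40837=1194328
22. interest=⌊1194328·153/10000⌋=18273; principal=59735-18273=41462; balance=1194328-41462=1152866
23. interest=⌊1152866·153/10000⌋=17638; principal=59735-17638=42097; balance=1152866-42097=1110769
24. interest=⌊1110769·153/10000⌋=16994; principal=59735-16994=42741; balance=1110769-42741=1068028
25. interest=⌊1068028·153/10000⌋=16340; principal=59735-16340=43395; balance=1068028-43395=1024633
26. interest=⌊1024633·153/10000⌋=15676; principal=59735-15676=44059; balance=1024633-44059=980574
27. interest=⌊980574·153/10000⌋=15002; principal=59735-15002=44733; balance=980574-44733=935841
28. interest=⌊935841·153/10000⌋=14318; principal=59735-14318=45417; balance=935841-45417=890424
29. interest=⌊890424·153/10000⌋=13623; principal=59735-13623=46112; balance=890424-46112=844312
30. interest=⌊844312·153/10000⌋=12917; principal=59735-12917=46818; balance=844312-46818=797494
31. interest=⌊797494·153/10000⌋=12201; principal=59735-12201=47534; balance=797494-47534=749960
32. interest=⌊749960·153/10000⌋=11474; principal=59735-11474=48261; balance=749960-48261=701699
33. interest=⌊701699·153/10000⌋=10735; principal=59735-10735=49000; balance=701699-49000=652699
34. interest=⌊652699·153/10000⌋=9986; principal=59735-9986=49749; balance=652699-49749=602950
35. interest=⌊602950·153/10000⌋=9225; principal=59735-9225=50510; balance=602950-50510=552440
36. interest=⌊552440·153/10000⌋=8452; principal=59735-8452=51283; balance=552440-51283=501157
37. interest=⌊501157·153/10000⌋=7667; principal=59735-7667=52068; balance=501157-52068=449089
38. interest=⌊449089·153/10000⌋=6871; principal=59735-6871=52864; balance=449089-52864=396225
39. interest=⌊396225·153/10000⌋=6062; principal=59735-6062=53673; balance=396225-53673=342552
40. interest=⌊342552·153/10000⌋=5241; principal=59735-5241=54494; balance=342552-54494=288058
41. interest=⌊288058·153/10000⌋=4407; principal=59735-4407=55328; balance=288058-55328=232730
42. interest=⌊232730·153/10000⌋=3560; principal=59735-3560=56175; balance=232730-56175=176555
43. interest=⌊176555·153/10000⌋=2701; principal=59735-2701=57034; balance=176555-57034=119521
44. interest=⌊119521·153/10000⌋=1828; principal=59735-1828=57907; balance=119521-57907=61614
45. interest=⌊61614·153/10000⌋=942; principal=59735-942=58793; balance=61614-58793=2821
46. interest=⌊2821·153/10000⌋=43; principal=min(59735-43,2821)=2821; balance=2821-2821=0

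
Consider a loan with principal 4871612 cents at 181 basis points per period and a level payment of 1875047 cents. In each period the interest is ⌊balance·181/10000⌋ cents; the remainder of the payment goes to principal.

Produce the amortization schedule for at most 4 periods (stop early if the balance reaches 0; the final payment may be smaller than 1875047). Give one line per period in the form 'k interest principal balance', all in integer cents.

1 88176 1786871 3084741
2 55833 1819214 1265527
3 22906 1265527 0

1. interest=⌊4871612·181/10000⌋=88176; principal=1875047-88176=1786871; balance=4871612-1786871=3084741
2. interest=⌊3084741·181/10000⌋=55833; principal=1875047-55833=1819214; balance=3084741-1819214=1265527
3. interest=⌊1265527·181/10000⌋=22906; principal=min(1875047-22906,1265527)=1265527; balance=1265527-1265527=0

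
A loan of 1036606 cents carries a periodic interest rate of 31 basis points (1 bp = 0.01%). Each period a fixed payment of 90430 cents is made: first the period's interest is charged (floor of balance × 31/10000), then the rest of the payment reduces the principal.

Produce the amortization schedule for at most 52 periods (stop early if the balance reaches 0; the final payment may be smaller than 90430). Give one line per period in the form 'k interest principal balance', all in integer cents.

1 3213 87217 949389
2 2943 87487 861902
3 2671 87759 774143
4 2399 88031 686112
5 2126 88304 597808
6 1853 88577 509231
7 1578 88852 420379
8 1303 89127 331252
9 1026 89404 241848
10 749 89681 152167
11 471 89959 62208
12 192 62208 0

1. interest=⌊1036606·31/10000⌋=3213; principal=90430-3213=87217; balance=1036606-87217=949389
2. interest=⌊949389·31/10000⌋=2943; principal=90430-2943=87487; balance=949389-87487=861902
3. interest=⌊861902·31/10000⌋=2671; principal=90430-2671=87759; balance=861902-87759=774143
4. interest=⌊774143·31/10000⌋=2399; principal=90430-2399=88031; balance=774143-88031=686112
5. interest=⌊686112·31/10000⌋=2126; principal=90430-2126=88304; balance=686112-88304=597808
6. interest=⌊597808·31/10000⌋=1853; principal=90430-1853=88577; balance=597808-88577=509231
7. interest=⌊509231·31/10000⌋=1578; principal=90430-1578=88852; balance=509231-88852=420379
8. interest=⌊420379·31/10000⌋=1303; principal=90430-1303=89127; balance=420379-89127=331252
9. interest=⌊331252·31/10000⌋=1026; principal=90430-1026=89404; balance=331252-89404=241848
10. interest=⌊241848·31/10000⌋=749; principal=90430-749=89681; balance=241848-89681=152167
11. interest=⌊152167·31/10000⌋=471; principal=90430-471=89959; balance=152167-89959=62208
12. interest=⌊62208·31/10000⌋=192; principal=min(90430-192,62208)=62208; balance=62208-62208=0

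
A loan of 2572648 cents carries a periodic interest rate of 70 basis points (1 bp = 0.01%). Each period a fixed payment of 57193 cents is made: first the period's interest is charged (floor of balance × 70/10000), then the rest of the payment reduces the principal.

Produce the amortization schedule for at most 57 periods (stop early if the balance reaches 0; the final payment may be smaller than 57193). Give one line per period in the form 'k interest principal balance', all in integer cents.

1. interest=⌊2572648·70/10000⌋=18008; principal=57193-18008=39185; balance=2572648-39185=2533463
2. interest=⌊2533463·70/10000⌋=17734; principal=57193-17734=39459; balance=2533463-39459=2494004
3. interest=⌊2494004·70/10000⌋=17458; principal=57193-17458=39735; balance=2494004-39735=2454269
4. interest=⌊2454269·70/10000⌋=17179; principal=57193-17179=40014; balance=2454269-40014=2414255
5. interest=⌊2414255·70/10000⌋=16899; principal=57193-16899=40294; balance=2414255-40294=2373961
6. interest=⌊2373961·70/10000⌋=16617; principal=57193-16617=40576; balance=2373961-40576=2333385
7. interest=⌊2333385·70/10000⌋=16333; principal=57193-16333=40860; balance=2333385-40860=2292525
8. interest=⌊2292525·70/10000⌋=16047; principal=57193-16047=41146; balance=2292525-41146=2251379
9. interest=⌊2251379·70/10000⌋=15759; principal=57193-15759=41434; balance=2251379-41434=2209945
10. interest=⌊2209945·70/10000⌋=15469; principal=57193-15469=41724; balance=2209945-41724=2168221
11. interest=⌊2168221·70/10000⌋=15177; principal=57193-15177=42016; balance=2168221-42016=2126205
12. interest=⌊2126205·70/10000⌋=14883; principal=57193-14883=42310; balance=2126205-42310=2083895
13. interest=⌊2083895·70/10000⌋=14587; principal=57193-14587=42606; balance=2083895-42606=2041289
14. interest=⌊2041289·70/10000⌋=14289; principal=57193-14289=42904; balance=2041289-42904=1998385
15. interest=⌊1998385·70/10000⌋=13988; principal=57193-13988=43205; balance=1998385-43205=1955180
16. interest=⌊1955180·70/10000⌋=13686; principal=57193-13686=43507; balance=1955180-43507=1911673
17. interest=⌊1911673·70/10000⌋=13381; principal=57193-13381=43812; balance=1911673-43812=1867861
18. interest=⌊1867861·70/10000⌋=13075; principal=57193-13075=44118; balance=1867861-44118=1823743
19. interest=⌊1823743·70/10000⌋=12766; principal=57193-12766=44427; balance=1823743-44427=1779316
20. interest=⌊1779316·70/10000⌋=12455; principal=57193-12455=44738; balance=1779316-44738=1734578
21. interest=⌊1734578·70/10000⌋=12142; principal=57193-12142=45051; balance=1734578-45051=1689527
22. interest=⌊1689527·70/10000⌋=11826; principal=57193-11826=45367; balance=1689527-45367=1644160
23. interest=⌊1644160·70/10000⌋=11509; principal=57193-11509=45684; balance=1644160-45684=1598476
24. interest=⌊1598476·70/10000⌋=11189; principal=57193-11189=46004; balance=1598476-46004=1552472
25. interest=⌊1552472·70/10000⌋=10867; principal=57193-10867=46326; balance=1552472-46326=1506146
26. interest=⌊1506146·70/10000⌋=10543; principal=57193-10543=46650; balance=1506146-46650=1459496
27. interest=⌊1459496·70/10000⌋=10216; principal=57193-10216=46977; balance=1459496-46977=1412519
28. interest=⌊1412519·70/10000⌋=9887; principal=57193-9887=47306; balance=1412519-47306=1365213
29. interest=⌊1365213·70/10000⌋=9556; principal=57193-9556=47637; balance=1365213-47637=1317576
30. interest=⌊1317576·70/10000⌋=9223; principal=57193-9223=47970; balance=1317576-47970=1269606
31. interest=⌊1269606·70/10000⌋=8887; principal=57193-8887=48306; balance=1269606-48306=1221300
32. interest=⌊1221300·70/10000⌋=8549; principal=57193-8549=48644; balance=1221300-48644=1172656
33. interest=⌊1172656·70/10000⌋=8208; principal=57193-8208=48985; balance=1172656-48985=1123671
34. interest=⌊1123671·70/10000⌋=7865; principal=57193-7865=49328; balance=1123671-49328=1074343
35. interest=⌊1074343·70/10000⌋=7520; principal=57193-7520=49673; balance=1074343-49673=1024670
36. interest=⌊1024670·70/10000⌋=7172; principal=57193-7172=50021; balance=1024670-50021=974649
37. interest=⌊974649·70/10000⌋=6822; principal=57193-6822=50371; balance=974649-50371=924278
38. interest=⌊924278·70/10000⌋=6469; principal=57193-6469=50724; balance=924278-50724=873554
39. interest=⌊873554·70/10000⌋=6114; principal=57193-6114=51079; balance=873554-51079=822475
40. interest=⌊822475·70/10000⌋=5757; principal=57193-5757=51436; balance=822475-51436=771039
41. interest=⌊771039·70/10000⌋=5397; principal=57193-5397=51796; balance=771039-51796=719243
42. interest=⌊719243·70/10000⌋=5034; principal=57193-5034=52159; balance=719243-52159=667084
43. interest=⌊667084·70/10000⌋=4669; principal=57193-4669=52524; balance=667084-52524=614560
44. interest=⌊614560·70/10000⌋=4301; principal=57193-4301=52892; balance=614560-52892=561668
45. interest=⌊561668·70/10000⌋=3931; principal=57193-3931=53262; balance=561668-53262=508406
46. interest=⌊508406·70/10000⌋=3558; principal=57193-3558=53635; balance=508406-53635=454771
47. interest=⌊454771·70/10000⌋=3183; principal=57193-3183=54010; balance=454771-54010=400761
48. interest=⌊400761·70/10000⌋=2805; principal=57193-2805=54388; balance=400761-54388=346373
49. interest=⌊346373·70/10000⌋=2424; principal=57193-2424=54769; balance=346373-54769=291604
50. interest=⌊291604·70/10000⌋=2041; principal=57193-2041=55152; balance=291604-55152=236452
51. interest=⌊236452·70/10000⌋=1655; principal=57193-1655=55538; balance=236452-55538=180914
52. interest=⌊180914·70/10000⌋=1266; principal=57193-1266=55927; balance=180914-55927=124987
53. interest=⌊124987·70/10000⌋=874; principal=57193-874=56319; balance=124987-56319=68668
54. interest=⌊68668·70/10000⌋=480; principal=57193-480=56713; balance=68668-56713=11955
55. interest=⌊11955·70/10000⌋=83; principal=min(57193-83,11955)=11955; balance=11955-11955=0

1 18008 39185 2533463
2 17734 39459 2494004
3 17458 39735 2454269
4 17179 40014 2414255
5 16899 40294 2373961
6 16617 40576 2333385
7 16333 40860 2292525
8 16047 41146 2251379
9 15759 41434 2209945
10 15469 41724 2168221
11 15177 42016 2126205
12 14883 42310 2083895
13 14587 42606 2041289
14 14289 42904 1998385
15 13988 43205 1955180
16 13686 43507 1911673
17 13381 43812 1867861
18 13075 44118 1823743
19 12766 44427 1779316
20 12455 44738 1734578
21 12142 45051 1689527
22 11826 45367 1644160
23 11509 45684 1598476
24 11189 46004 1552472
25 10867 46326 1506146
26 10543 46650 1459496
27 10216 46977 1412519
28 9887 47306 1365213
29 9556 47637 1317576
30 9223 47970 1269606
31 8887 48306 1221300
32 8549 48644 1172656
33 8208 48985 1123671
34 7865 49328 1074343
35 7520 49673 1024670
36 7172 50021 974649
37 6822 50371 924278
38 6469 50724 873554
39 6114 51079 822475
40 5757 51436 771039
41 5397 51796 719243
42 5034 52159 667084
43 4669 52524 614560
44 4301 52892 561668
45 3931 53262 508406
46 3558 53635 454771
47 3183 54010 400761
48 2805 54388 346373
49 2424 54769 291604
50 2041 55152 236452
51 1655 55538 180914
52 1266 55927 124987
53 874 56319 68668
54 480 56713 11955
55 83 11955 0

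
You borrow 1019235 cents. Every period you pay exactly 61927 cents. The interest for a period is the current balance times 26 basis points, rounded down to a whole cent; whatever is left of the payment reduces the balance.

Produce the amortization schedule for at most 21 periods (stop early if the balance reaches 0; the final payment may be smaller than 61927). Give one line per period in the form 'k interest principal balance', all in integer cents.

1. interest=⌊1019235·26/10000⌋=2650; principal=61927-2650=59277; balance=1019235-59277=959958
2. interest=⌊959958·26/10000⌋=2495; principal=61927-2495=59432; balance=959958-59432=900526
3. interest=⌊900526·26/10000⌋=2341; principal=61927-2341=59586; balance=900526-59586=840940
4. interest=⌊840940·26/10000⌋=2186; principal=61927-2186=59741; balance=840940-59741=781199
5. interest=⌊781199·26/10000⌋=2031; principal=61927-2031=59896; balance=781199-59896=721303
6. interest=⌊721303·26/10000⌋=1875; principal=61927-1875=60052; balance=721303-60052=661251
7. interest=⌊661251·26/10000⌋=1719; principal=61927-1719=60208; balance=661251-60208=601043
8. interest=⌊601043·26/10000⌋=1562; principal=61927-1562=60365; balance=601043-60365=540678
9. interest=⌊540678·26/10000⌋=1405; principal=61927-1405=60522; balance=540678-60522=480156
10. interest=⌊480156·26/10000⌋=1248; principal=61927-1248=60679; balance=480156-60679=419477
11. interest=⌊419477·26/10000⌋=1090; principal=61927-1090=60837; balance=419477-60837=358640
12. interest=⌊358640·26/10000⌋=932; principal=61927-932=60995; balance=358640-60995=297645
13. interest=⌊297645·26/10000⌋=773; principal=61927-773=61154; balance=297645-61154=236491
14. interest=⌊236491·26/10000⌋=614; principal=61927-614=61313; balance=236491-61313=175178
15. interest=⌊175178·26/10000⌋=455; principal=61927-455=61472; balance=175178-61472=113706
16. interest=⌊113706·26/10000⌋=295; principal=61927-295=61632; balance=113706-61632=52074
17. interest=⌊52074·26/10000⌋=135; principal=min(61927-135,52074)=52074; balance=52074-52074=0

1 2650 59277 959958
2 2495 59432 900526
3 2341 59586 840940
4 2186 59741 781199
5 2031 59896 721303
6 1875 60052 661251
7 1719 60208 601043
8 1562 60365 540678
9 1405 60522 480156
10 1248 60679 419477
11 1090 60837 358640
12 932 60995 297645
13 773 61154 236491
14 614 61313 175178
15 455 61472 113706
16 295 61632 52074
17 135 52074 0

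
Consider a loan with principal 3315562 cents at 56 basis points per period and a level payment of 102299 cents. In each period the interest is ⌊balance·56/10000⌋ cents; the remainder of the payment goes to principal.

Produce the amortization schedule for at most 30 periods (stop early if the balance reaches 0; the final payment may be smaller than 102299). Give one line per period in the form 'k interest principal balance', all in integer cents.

1. interest=⌊3315562·56/10000⌋=18567; principal=102299-18567=83732; balance=3315562-83732=3231830
2. interest=⌊3231830·56/10000⌋=18098; principal=102299-18098=84201; balance=3231830-84201=3147629
3. interest=⌊3147629·56/10000⌋=17626; principal=102299-17626=84673; balance=3147629-84673=3062956
4. interest=⌊3062956·56/10000⌋=17152; principal=102299-17152=85147; balance=3062956-85147=2977809
5. interest=⌊2977809·56/10000⌋=16675; principal=102299-16675=85624; balance=2977809-85624=2892185
6. interest=⌊2892185·56/10000⌋=16196; principal=102299-16196=86103; balance=2892185-86103=2806082
7. interest=⌊2806082·56/10000⌋=15714; principal=102299-15714=86585; balance=2806082-86585=2719497
8. interest=⌊2719497·56/10000⌋=15229; principal=102299-15229=87070; balance=2719497-87070=2632427
9. interest=⌊2632427·56/10000⌋=14741; principal=102299-14741=87558; balance=2632427-87558=2544869
10. interest=⌊2544869·56/10000⌋=14251; principal=102299-14251=88048; balance=2544869-88048=2456821
11. interest=⌊2456821·56/10000⌋=13758; principal=102299-13758=88541; balance=2456821-88541=2368280
12. interest=⌊2368280·56/10000⌋=13262; principal=102299-13262=89037; balance=2368280-89037=2279243
13. interest=⌊2279243·56/10000⌋=12763; principal=102299-12763=89536; balance=2279243-89536=2189707
14. interest=⌊2189707·56/10000⌋=12262; principal=102299-12262=90037; balance=2189707-90037=2099670
15. interest=⌊2099670·56/10000⌋=11758; principal=102299-11758=90541; balance=2099670-90541=2009129
16. interest=⌊2009129·56/10000⌋=11251; principal=102299-11251=91048; balance=2009129-91048=1918081
17. interest=⌊1918081·56/10000⌋=10741; principal=102299-10741=91558; balance=1918081-91558=1826523
18. interest=⌊1826523·56/10000⌋=10228; principal=102299-10228=92071; balance=1826523-92071=1734452
19. interest=⌊1734452·56/10000⌋=9712; principal=102299-9712=92587; balance=1734452-92587=1641865
20. interest=⌊1641865·56/10000⌋=9194; principal=102299-9194=93105; balance=1641865-93105=1548760
21. interest=⌊1548760·56/10000⌋=8673; principal=102299-8673=93626; balance=1548760-93626=1455134
22. interest=⌊1455134·56/10000⌋=8148; principal=102299-8148=94151; balance=1455134-94151=1360983
23. interest=⌊1360983·56/10000⌋=7621; principal=102299-7621=94678; balance=1360983-94678=1266305
24. interest=⌊1266305·56/10000⌋=7091; principal=102299-7091=95208; balance=1266305-95208=1171097
25. interest=⌊1171097·56/10000⌋=6558; principal=102299-6558=95741; balance=1171097-95741=1075356
26. interest=⌊1075356·56/10000⌋=6021; principal=102299-6021=96278; balance=1075356-96278=979078
27. interest=⌊979078·56/10000⌋=5482; principal=102299-5482=96817; balance=979078-96817=882261
28. interest=⌊882261·56/10000⌋=4940; principal=102299-4940=97359; balance=882261-97359=784902
29. interest=⌊784902·56/10000⌋=4395; principal=102299-4395=97904; balance=784902-97904=686998
30. interest=⌊686998·56/10000⌋=3847; principal=102299-3847=98452; balance=686998-98452=588546

1 18567 83732 3231830
2 18098 84201 3147629
3 17626 84673 3062956
4 17152 85147 2977809
5 16675 85624 2892185
6 16196 86103 2806082
7 15714 86585 2719497
8 15229 87070 2632427
9 14741 87558 2544869
10 14251 88048 2456821
11 13758 88541 2368280
12 13262 89037 2279243
13 12763 89536 2189707
14 12262 90037 2099670
15 11758 90541 2009129
16 11251 91048 1918081
17 10741 91558 1826523
18 10228 92071 1734452
19 9712 92587 1641865
20 9194 93105 1548760
21 8673 93626 1455134
22 8148 94151 1360983
23 7621 94678 1266305
24 7091 95208 1171097
25 6558 95741 1075356
26 6021 96278 979078
27 5482 96817 882261
28 4940 97359 784902
29 4395 97904 686998
30 3847 98452 588546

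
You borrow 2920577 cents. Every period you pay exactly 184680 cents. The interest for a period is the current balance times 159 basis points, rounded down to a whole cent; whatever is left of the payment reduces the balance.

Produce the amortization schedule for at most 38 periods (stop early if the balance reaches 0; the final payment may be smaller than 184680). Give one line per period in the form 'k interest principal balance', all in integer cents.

1. interest=⌊2920577·159/10000⌋=46437; principal=184680-46437=138243; balance=2920577-138243=2782334
2. interest=⌊2782334·159/10000⌋=44239; principal=184680-44239=140441; balance=2782334-140441=2641893
3. interest=⌊2641893·159/10000⌋=42006; principal=184680-42006=142674; balance=2641893-142674=2499219
4. interest=⌊2499219·159/10000⌋=39737; principal=184680-39737=144943; balance=2499219-144943=2354276
5. interest=⌊2354276·159/10000⌋=37432; principal=184680-37432=147248; balance=2354276-147248=2207028
6. interest=⌊2207028·159/10000⌋=35091; principal=184680-35091=149589; balance=2207028-149589=2057439
7. interest=⌊2057439·159/10000⌋=32713; principal=184680-32713=151967; balance=2057439-151967=1905472
8. interest=⌊1905472·159/10000⌋=30297; principal=184680-30297=154383; balance=1905472-154383=1751089
9. interest=⌊1751089·159/10000⌋=27842; principal=184680-27842=156838; balance=1751089-156838=1594251
10. interest=⌊1594251·159/10000⌋=25348; principal=184680-25348=159332; balance=1594251-159332=1434919
11. interest=⌊1434919·159/10000⌋=22815; principal=184680-22815=161865; balance=1434919-161865=1273054
12. interest=⌊1273054·159/10000⌋=20241; principal=184680-20241=164439; balance=1273054-164439=1108615
13. interest=⌊1108615·159/10000⌋=17626; principal=184680-17626=167054; balance=1108615-167054=941561
14. interest=⌊941561·159/10000⌋=14970; principal=184680-14970=169710; balance=941561-169710=771851
15. interest=⌊771851·159/10000⌋=12272; principal=184680-12272=172408; balance=771851-172408=599443
16. interest=⌊599443·159/10000⌋=9531; principal=184680-9531=175149; balance=599443-175149=424294
17. interest=⌊424294·159/10000⌋=6746; principal=184680-6746=177934; balance=424294-177934=246360
18. interest=⌊246360·159/10000⌋=3917; principal=184680-3917=180763; balance=246360-180763=65597
19. interest=⌊65597·159/10000⌋=1042; principal=min(184680-1042,65597)=65597; balance=65597-65597=0

1 46437 138243 2782334
2 44239 140441 2641893
3 42006 142674 2499219
4 39737 144943 2354276
5 37432 147248 2207028
6 35091 149589 2057439
7 32713 151967 1905472
8 30297 154383 1751089
9 27842 156838 1594251
10 25348 159332 1434919
11 22815 161865 1273054
12 20241 164439 1108615
13 17626 167054 941561
14 14970 169710 771851
15 12272 172408 599443
16 9531 175149 424294
17 6746 177934 246360
18 3917 180763 65597
19 1042 65597 0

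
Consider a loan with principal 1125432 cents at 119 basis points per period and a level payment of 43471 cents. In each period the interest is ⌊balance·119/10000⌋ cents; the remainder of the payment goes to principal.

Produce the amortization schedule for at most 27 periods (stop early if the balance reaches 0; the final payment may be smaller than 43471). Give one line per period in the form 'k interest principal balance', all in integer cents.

1. interest=⌊1125432·119/10000⌋=13392; principal=43471-13392=30079; balance=1125432-30079=1095353
2. interest=⌊1095353·119/10000⌋=13034; principal=43471-13034=30437; balance=1095353-30437=1064916
3. interest=⌊1064916·119/10000⌋=12672; principal=43471-12672=30799; balance=1064916-30799=1034117
4. interest=⌊1034117·119/10000⌋=12305; principal=43471-12305=31166; balance=1034117-31166=1002951
5. interest=⌊1002951·119/10000⌋=11935; principal=43471-11935=31536; balance=1002951-31536=971415
6. interest=⌊971415·119/10000⌋=11559; principal=43471-11559=31912; balance=971415-31912=939503
7. interest=⌊939503·119/10000⌋=11180; principal=43471-11180=32291; balance=939503-32291=907212
8. interest=⌊907212·119/10000⌋=10795; principal=43471-10795=32676; balance=907212-32676=874536
9. interest=⌊874536·119/10000⌋=10406; principal=43471-10406=33065; balance=874536-33065=841471
10. interest=⌊841471·119/10000⌋=10013; principal=43471-10013=33458; balance=841471-33458=808013
11. interest=⌊808013·119/10000⌋=9615; principal=43471-9615=33856; balance=808013-33856=774157
12. interest=⌊774157·119/10000⌋=9212; principal=43471-9212=34259; balance=774157-34259=739898
13. interest=⌊739898·119/10000⌋=8804; principal=43471-8804=34667; balance=739898-34667=705231
14. interest=⌊705231·119/10000⌋=8392; principal=43471-8392=35079; balance=705231-35079=670152
15. interest=⌊670152·119/10000⌋=7974; principal=43471-7974=35497; balance=670152-35497=634655
16. interest=⌊634655·119/10000⌋=7552; principal=43471-7552=35919; balance=634655-35919=598736
17. interest=⌊598736·119/10000⌋=7124; principal=43471-7124=36347; balance=598736-36347=562389
18. interest=⌊562389·119/10000⌋=6692; principal=43471-6692=36779; balance=562389-36779=525610
19. interest=⌊525610·119/10000⌋=6254; principal=43471-6254=37217; balance=525610-37217=488393
20. interest=⌊488393·119/10000⌋=5811; principal=43471-5811=37660; balance=488393-37660=450733
21. interest=⌊450733·119/10000⌋=5363; principal=43471-5363=38108; balance=450733-38108=412625
22. interest=⌊412625·119/10000⌋=4910; principal=43471-4910=38561; balance=412625-38561=374064
23. interest=⌊374064·119/10000⌋=4451; principal=43471-4451=39020; balance=374064-39020=335044
24. interest=⌊335044·119/10000⌋=3987; principal=43471-3987=39484; balance=335044-39484=295560
25. interest=⌊295560·119/10000⌋=3517; principal=43471-3517=39954; balance=295560-39954=255606
26. interest=⌊255606·119/10000⌋=3041; principal=43471-3041=40430; balance=255606-40430=215176
27. interest=⌊215176·119/10000⌋=2560; principal=43471-2560=40911; balance=215176-40911=174265

1 13392 30079 1095353
2 13034 30437 1064916
3 12672 30799 1034117
4 12305 31166 1002951
5 11935 31536 971415
6 11559 31912 939503
7 11180 32291 907212
8 10795 32676 874536
9 10406 33065 841471
10 10013 33458 808013
11 9615 33856 774157
12 9212 34259 739898
13 8804 34667 705231
14 8392 35079 670152
15 7974 35497 634655
16 7552 35919 598736
17 7124 36347 562389
18 6692 36779 525610
19 6254 37217 488393
20 5811 37660 450733
21 5363 38108 412625
22 4910 38561 374064
23 4451 39020 335044
24 3987 39484 295560
25 3517 39954 255606
26 3041 40430 215176
27 2560 40911 174265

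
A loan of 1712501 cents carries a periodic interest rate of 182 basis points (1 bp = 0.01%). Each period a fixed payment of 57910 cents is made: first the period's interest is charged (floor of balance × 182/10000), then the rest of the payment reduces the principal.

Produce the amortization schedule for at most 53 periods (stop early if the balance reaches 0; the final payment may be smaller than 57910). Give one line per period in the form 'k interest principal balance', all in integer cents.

1 31167 26743 1685758
2 30680 27230 1658528
3 30185 27725 1630803
4 29680 28230 1602573
5 29166 28744 1573829
6 28643 29267 1544562
7 28111 29799 1514763
8 27568 30342 1484421
9 27016 30894 1453527
10 26454 31456 1422071
11 25881 32029 1390042
12 25298 32612 1357430
13 24705 33205 1324225
14 24100 33810 1290415
15 23485 34425 1255990
16 22859 35051 1220939
17 22221 35689 1185250
18 21571 36339 1148911
19 20910 37000 1111911
20 20236 37674 1074237
21 19551 38359 1035878
22 18852 39058 996820
23 18142 39768 957052
24 17418 40492 916560
25 16681 41229 875331
26 15931 41979 833352
27 15167 42743 790609
28 14389 43521 747088
29 13597 44313 702775
30 12790 45120 657655
31 11969 45941 611714
32 11133 46777 564937
33 10281 47629 517308
34 9415 48495 468813
35 8532 49378 419435
36 7633 50277 369158
37 6718 51192 317966
38 5786 52124 265842
39 4838 53072 212770
40 3872 54038 158732
41 2888 55022 103710
42 1887 56023 47687
43 867 47687 0

1. interest=⌊1712501·182/10000⌋=31167; principal=57910-31167=26743; balance=1712501-26743=1685758
2. interest=⌊1685758·182/10000⌋=30680; principal=57910-30680=27230; balance=1685758-27230=1658528
3. interest=⌊1658528·182/10000⌋=30185; principal=57910-30185=27725; balance=1658528-27725=1630803
4. interest=⌊1630803·182/10000⌋=29680; principal=57910-29680=28230; balance=1630803-28230=1602573
5. interest=⌊1602573·182/10000⌋=29166; principal=57910-29166=28744; balance=1602573-28744=1573829
6. interest=⌊1573829·182/10000⌋=28643; principal=57910-28643=29267; balance=1573829-29267=1544562
7. interest=⌊1544562·182/10000⌋=28111; principal=57910-28111=29799; balance=1544562-29799=1514763
8. interest=⌊1514763·182/10000⌋=27568; principal=57910-27568=30342; balance=1514763-30342=1484421
9. interest=⌊1484421·182/10000⌋=27016; principal=57910-27016=30894; balance=1484421-30894=1453527
10. interest=⌊1453527·182/10000⌋=26454; principal=57910-26454=31456; balance=1453527-31456=1422071
11. interest=⌊1422071·182/10000⌋=25881; principal=57910-25881=32029; balance=1422071-32029=1390042
12. interest=⌊1390042·182/10000⌋=25298; principal=57910-25298=32612; balance=1390042-32612=1357430
13. interest=⌊1357430·182/10000⌋=24705; principal=57910-24705=33205; balance=1357430-33205=1324225
14. interest=⌊1324225·182/10000⌋=24100; principal=57910-24100=33810; balance=1324225-33810=1290415
15. interest=⌊1290415·182/10000⌋=23485; principal=57910-23485=34425; balance=1290415-34425=1255990
16. interest=⌊1255990·182/10000⌋=22859; principal=57910-22859=35051; balance=1255990-35051=1220939
17. interest=⌊1220939·182/10000⌋=22221; principal=57910-22221=35689; balance=1220939-35689=1185250
18. interest=⌊1185250·182/10000⌋=21571; principal=57910-21571=36339; balance=1185250-36339=1148911
19. interest=⌊1148911·182/10000⌋=20910; principal=57910-20910=37000; balance=1148911-37000=1111911
20. interest=⌊1111911·182/10000⌋=20236; principal=57910-20236=37674; balance=1111911-37674=1074237
21. interest=⌊1074237·182/10000⌋=19551; principal=57910-19551=38359; balance=1074237-38359=1035878
22. interest=⌊1035878·182/10000⌋=18852; principal=57910-18852=39058; balance=1035878-39058=996820
23. interest=⌊996820·182/10000⌋=18142; principal=57910-18142=39768; balance=996820-39768=957052
24. interest=⌊957052·182/10000⌋=17418; principal=57910-17418=40492; balance=957052-40492=916560
25. interest=⌊916560·182/10000⌋=16681; principal=57910-16681=41229; balance=916560-41229=875331
26. interest=⌊875331·182/10000⌋=15931; principal=57910-15931=41979; balance=875331-41979=833352
27. interest=⌊833352·182/10000⌋=15167; principal=57910-15167=42743; balance=833352-42743=790609
28. interest=⌊790609·182/10000⌋=14389; principal=57910-14389=43521; balance=790609-43521=747088
29. interest=⌊747088·182/10000⌋=13597; principal=57910-13597=44313; balance=747088-44313=702775
30. interest=⌊702775·182/10000⌋=12790; principal=57910-12790=45120; balance=702775-45120=657655
31. interest=⌊657655·182/10000⌋=11969; principal=57910-11969=45941; balance=657655-45941=611714
32. interest=⌊611714·182/10000⌋=11133; principal=57910-11133=46777; balance=611714-46777=564937
33. interest=⌊564937·182/10000⌋=10281; principal=57910-10281=47629; balance=564937-47629=517308
34. interest=⌊517308·182/10000⌋=9415; principal=57910-9415=48495; balance=517308-48495=468813
35. interest=⌊468813·182/10000⌋=8532; principal=57910-8532=49378; balance=468813-49378=419435
36. interest=⌊419435·182/10000⌋=7633; principal=57910-7633=50277; balance=419435-50277=369158
37. interest=⌊369158·182/10000⌋=6718; principal=57910-6718=51192; balance=369158-51192=317966
38. interest=⌊317966·182/10000⌋=5786; principal=57910-5786=52124; balance=317966-52124=265842
39. interest=⌊265842·182/10000⌋=4838; principal=57910-4838=53072; balance=265842-53072=212770
40. interest=⌊212770·182/10000⌋=3872; principal=57910-3872=54038; balance=212770-54038=158732
41. interest=⌊158732·182/10000⌋=2888; principal=57910-2888=55022; balance=158732-55022=103710
42. interest=⌊103710·182/10000⌋=1887; principal=57910-1887=56023; balance=103710-56023=47687
43. interest=⌊47687·182/10000⌋=867; principal=min(57910-867,47687)=47687; balance=47687-47687=0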